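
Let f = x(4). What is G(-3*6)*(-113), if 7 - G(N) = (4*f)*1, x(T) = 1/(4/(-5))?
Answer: -1356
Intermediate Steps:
x(T) = -5/4 (x(T) = 1/(4*(-⅕)) = 1/(-⅘) = 1*(-5/4) = -5/4)
f = -5/4 ≈ -1.2500
G(N) = 12 (G(N) = 7 - 4*(-5/4) = 7 - (-5) = 7 - 1*(-5) = 7 + 5 = 12)
G(-3*6)*(-113) = 12*(-113) = -1356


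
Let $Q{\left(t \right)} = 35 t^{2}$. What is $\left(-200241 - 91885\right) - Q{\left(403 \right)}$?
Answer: $-5976441$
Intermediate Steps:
$\left(-200241 - 91885\right) - Q{\left(403 \right)} = \left(-200241 - 91885\right) - 35 \cdot 403^{2} = \left(-200241 - 91885\right) - 35 \cdot 162409 = -292126 - 5684315 = -5976441$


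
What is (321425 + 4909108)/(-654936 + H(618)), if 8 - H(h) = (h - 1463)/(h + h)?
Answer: -6464938788/809490163 ≈ -7.9864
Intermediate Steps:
H(h) = 8 - (-1463 + h)/(2*h) (H(h) = 8 - (h - 1463)/(h + h) = 8 - (-1463 + h)/(2*h))
(321425 + 4909108)/(-654936 + H(618)) = (321425 + 4909108)/(-654936 + (½)*(1463 + 15*618)/618) = 5230533/(-654936 + (½)*(1/618)*(1463 + 9270)) = 5230533/(-654936 + (½)*(1/618)*10733) = 5230533/(-654936 + 10733/1236) = 5230533/(-809490163/1236) = 5230533*(-1236/809490163) = -6464938788/809490163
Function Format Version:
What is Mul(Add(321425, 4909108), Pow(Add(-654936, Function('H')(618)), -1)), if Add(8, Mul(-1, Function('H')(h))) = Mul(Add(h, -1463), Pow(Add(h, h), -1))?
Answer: Rational(-6464938788, 809490163) ≈ -7.9864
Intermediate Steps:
Function('H')(h) = Add(8, Mul(Rational(-1, 2), Pow(h, -1), Add(-1463, h))) (Function('H')(h) = Add(8, Mul(-1, Mul(Add(h, -1463), Pow(Add(h, h), -1)))) = Add(8, Mul(-1, Mul(Add(-1463, h), Pow(Mul(2, h), -1)))) = Add(8, Mul(-1, Mul(Add(-1463, h), Mul(Rational(1, 2), Pow(h, -1))))) = Add(8, Mul(-1, Mul(Rational(1, 2), Pow(h, -1), Add(-1463, h)))) = Add(8, Mul(Rational(-1, 2), Pow(h, -1), Add(-1463, h))))
Mul(Add(321425, 4909108), Pow(Add(-654936, Function('H')(618)), -1)) = Mul(Add(321425, 4909108), Pow(Add(-654936, Mul(Rational(1, 2), Pow(618, -1), Add(1463, Mul(15, 618)))), -1)) = Mul(5230533, Pow(Add(-654936, Mul(Rational(1, 2), Rational(1, 618), Add(1463, 9270))), -1)) = Mul(5230533, Pow(Add(-654936, Mul(Rational(1, 2), Rational(1, 618), 10733)), -1)) = Mul(5230533, Pow(Add(-654936, Rational(10733, 1236)), -1)) = Mul(5230533, Pow(Rational(-809490163, 1236), -1)) = Mul(5230533, Rational(-1236, 809490163)) = Rational(-6464938788, 809490163)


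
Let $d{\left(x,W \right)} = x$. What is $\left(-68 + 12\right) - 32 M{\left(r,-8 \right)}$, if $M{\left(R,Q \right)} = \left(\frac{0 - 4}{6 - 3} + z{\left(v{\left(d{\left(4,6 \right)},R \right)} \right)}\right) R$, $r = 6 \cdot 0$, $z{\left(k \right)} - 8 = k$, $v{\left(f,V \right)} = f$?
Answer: $-56$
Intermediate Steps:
$z{\left(k \right)} = 8 + k$
$r = 0$
$M{\left(R,Q \right)} = \frac{32 R}{3}$ ($M{\left(R,Q \right)} = \left(\frac{0 - 4}{6 - 3} + \left(8 + 4\right)\right) R = \left(- \frac{4}{3} + 12\right) R = \frac{32 R}{3}$)
$\left(-68 + 12\right) - 32 M{\left(r,-8 \right)} = \left(-68 + 12\right) - 32 \cdot \frac{32}{3} \cdot 0 = -56 - 0 = -56 + 0 = -56$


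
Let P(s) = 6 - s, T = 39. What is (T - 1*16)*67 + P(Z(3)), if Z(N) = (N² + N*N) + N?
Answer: 1526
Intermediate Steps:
Z(N) = N + 2*N² (Z(N) = (N² + N²) + N = 2*N² + N = N + 2*N²)
(T - 1*16)*67 + P(Z(3)) = (39 - 1*16)*67 + (6 - 3*(1 + 2*3)) = (39 - 16)*67 + (6 - 3*(1 + 6)) = 23*67 + (6 - 3*7) = 1541 + (6 - 1*21) = 1541 + (6 - 21) = 1541 - 15 = 1526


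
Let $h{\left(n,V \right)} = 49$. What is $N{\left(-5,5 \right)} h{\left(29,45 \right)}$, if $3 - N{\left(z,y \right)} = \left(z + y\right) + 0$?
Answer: $147$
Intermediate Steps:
$N{\left(z,y \right)} = 3 - y - z$ ($N{\left(z,y \right)} = 3 - \left(\left(z + y\right) + 0\right) = 3 - \left(\left(y + z\right) + 0\right) = 3 - \left(y + z\right) = 3 - y - z$)
$N{\left(-5,5 \right)} h{\left(29,45 \right)} = \left(3 - 5 - -5\right) 49 = \left(3 - 5 + 5\right) 49 = 3 \cdot 49 = 147$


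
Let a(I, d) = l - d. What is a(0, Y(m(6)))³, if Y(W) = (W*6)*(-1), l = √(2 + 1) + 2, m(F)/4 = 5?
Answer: (122 + √3)³ ≈ 1.8943e+6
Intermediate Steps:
m(F) = 20 (m(F) = 4*5 = 20)
l = 2 + √3 (l = √3 + 2 = 2 + √3 ≈ 3.7321)
Y(W) = -6*W (Y(W) = (6*W)*(-1) = -6*W)
a(I, d) = 2 + √3 - d (a(I, d) = (2 + √3) - d = 2 + √3 - d)
a(0, Y(m(6)))³ = (2 + √3 - (-6)*20)³ = (2 + √3 - 1*(-120))³ = (2 + √3 + 120)³ = (122 + √3)³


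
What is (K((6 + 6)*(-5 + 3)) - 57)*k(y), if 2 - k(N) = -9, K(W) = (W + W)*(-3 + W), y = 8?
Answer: 13629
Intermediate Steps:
K(W) = 2*W*(-3 + W) (K(W) = (2*W)*(-3 + W) = 2*W*(-3 + W))
k(N) = 11 (k(N) = 2 - 1*(-9) = 2 + 9 = 11)
(K((6 + 6)*(-5 + 3)) - 57)*k(y) = (2*((6 + 6)*(-5 + 3))*(-3 + (6 + 6)*(-5 + 3)) - 57)*11 = (2*(12*(-2))*(-3 + 12*(-2)) - 57)*11 = (2*(-24)*(-3 - 24) - 57)*11 = (2*(-24)*(-27) - 57)*11 = (1296 - 57)*11 = 1239*11 = 13629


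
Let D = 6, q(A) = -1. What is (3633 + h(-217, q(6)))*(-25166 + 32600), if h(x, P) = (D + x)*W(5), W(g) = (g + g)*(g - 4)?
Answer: 11321982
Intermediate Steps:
W(g) = 2*g*(-4 + g) (W(g) = (2*g)*(-4 + g) = 2*g*(-4 + g))
h(x, P) = 60 + 10*x (h(x, P) = (6 + x)*(2*5*(-4 + 5)) = (6 + x)*(2*5*1) = (6 + x)*10 = 60 + 10*x)
(3633 + h(-217, q(6)))*(-25166 + 32600) = (3633 + (60 + 10*(-217)))*(-25166 + 32600) = (3633 + (60 - 2170))*7434 = (3633 - 2110)*7434 = 1523*7434 = 11321982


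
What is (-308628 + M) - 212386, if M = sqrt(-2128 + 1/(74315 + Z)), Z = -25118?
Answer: -521014 + I*sqrt(9736282995)/2139 ≈ -5.2101e+5 + 46.13*I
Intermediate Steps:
M = I*sqrt(9736282995)/2139 (M = sqrt(-2128 + 1/(74315 - 25118)) = sqrt(-2128 + 1/49197) = sqrt(-104691215/49197) = I*sqrt(9736282995)/2139 ≈ 46.13*I)
(-308628 + M) - 212386 = (-308628 + I*sqrt(9736282995)/2139) - 212386 = -521014 + I*sqrt(9736282995)/2139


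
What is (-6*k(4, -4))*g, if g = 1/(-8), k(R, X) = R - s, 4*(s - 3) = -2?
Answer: 9/8 ≈ 1.1250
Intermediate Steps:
s = 5/2 (s = 3 + (1/4)*(-2) = 3 - 1/2 = 5/2 ≈ 2.5000)
k(R, X) = -5/2 + R (k(R, X) = R - 1*5/2 = R - 5/2 = -5/2 + R)
g = -1/8 ≈ -0.12500
(-6*k(4, -4))*g = -6*(-5/2 + 4)*(-1/8) = -6*3/2*(-1/8) = -9*(-1/8) = 9/8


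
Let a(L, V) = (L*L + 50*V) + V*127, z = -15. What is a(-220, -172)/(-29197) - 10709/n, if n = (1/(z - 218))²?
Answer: -16974578184453/29197 ≈ -5.8138e+8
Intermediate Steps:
a(L, V) = L² + 177*V (a(L, V) = (L² + 50*V) + 127*V = L² + 177*V)
n = 1/54289 (n = (1/(-15 - 218))² = (1/(-233))² = (-1/233)² = 1/54289 ≈ 1.8420e-5)
a(-220, -172)/(-29197) - 10709/n = ((-220)² + 177*(-172))/(-29197) - 10709/1/54289 = (48400 - 30444)*(-1/29197) - 10709*54289 = 17956*(-1/29197) - 581380901 = -17956/29197 - 581380901 = -16974578184453/29197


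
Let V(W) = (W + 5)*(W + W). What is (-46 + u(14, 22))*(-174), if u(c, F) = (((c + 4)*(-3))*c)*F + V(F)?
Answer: 2695260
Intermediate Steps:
V(W) = 2*W*(5 + W) (V(W) = (5 + W)*(2*W) = 2*W*(5 + W))
u(c, F) = 2*F*(5 + F) + F*c*(-12 - 3*c) (u(c, F) = (((c + 4)*(-3))*c)*F + 2*F*(5 + F) = (((4 + c)*(-3))*c)*F + 2*F*(5 + F) = ((-12 - 3*c)*c)*F + 2*F*(5 + F) = (c*(-12 - 3*c))*F + 2*F*(5 + F) = F*c*(-12 - 3*c) + 2*F*(5 + F) = 2*F*(5 + F) + F*c*(-12 - 3*c))
(-46 + u(14, 22))*(-174) = (-46 + 22*(10 - 12*14 - 3*14² + 2*22))*(-174) = (-46 + 22*(10 - 168 - 3*196 + 44))*(-174) = (-46 + 22*(10 - 168 - 588 + 44))*(-174) = (-46 + 22*(-702))*(-174) = (-46 - 15444)*(-174) = -15490*(-174) = 2695260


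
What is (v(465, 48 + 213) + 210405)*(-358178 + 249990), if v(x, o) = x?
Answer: -22813603560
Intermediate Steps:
(v(465, 48 + 213) + 210405)*(-358178 + 249990) = (465 + 210405)*(-358178 + 249990) = 210870*(-108188) = -22813603560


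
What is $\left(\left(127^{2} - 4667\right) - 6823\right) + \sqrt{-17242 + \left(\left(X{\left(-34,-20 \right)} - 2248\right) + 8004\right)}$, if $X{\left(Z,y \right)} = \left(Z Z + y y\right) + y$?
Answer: $4639 + 5 i \sqrt{398} \approx 4639.0 + 99.75 i$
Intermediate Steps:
$X{\left(Z,y \right)} = y + Z^{2} + y^{2}$ ($X{\left(Z,y \right)} = \left(Z^{2} + y^{2}\right) + y = y + Z^{2} + y^{2}$)
$\left(\left(127^{2} - 4667\right) - 6823\right) + \sqrt{-17242 + \left(\left(X{\left(-34,-20 \right)} - 2248\right) + 8004\right)} = \left(\left(127^{2} - 4667\right) - 6823\right) + \sqrt{-17242 + \left(\left(\left(-20 + \left(-34\right)^{2} + \left(-20\right)^{2}\right) - 2248\right) + 8004\right)} = \left(\left(16129 - 4667\right) - 6823\right) + \sqrt{-17242 + \left(\left(\left(-20 + 1156 + 400\right) - 2248\right) + 8004\right)} = \left(11462 - 6823\right) + \sqrt{-17242 + \left(\left(1536 - 2248\right) + 8004\right)} = 4639 + \sqrt{-17242 + \left(-712 + 8004\right)} = 4639 + \sqrt{-17242 + 7292} = 4639 + \sqrt{-9950} = 4639 + 5 i \sqrt{398}$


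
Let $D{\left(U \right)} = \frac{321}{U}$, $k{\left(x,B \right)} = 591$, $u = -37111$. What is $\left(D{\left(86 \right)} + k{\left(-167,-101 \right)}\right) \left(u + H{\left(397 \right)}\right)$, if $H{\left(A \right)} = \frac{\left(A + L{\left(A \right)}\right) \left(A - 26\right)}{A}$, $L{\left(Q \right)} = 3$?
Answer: $- \frac{745961963049}{34142} \approx -2.1849 \cdot 10^{7}$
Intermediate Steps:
$H{\left(A \right)} = \frac{\left(-26 + A\right) \left(3 + A\right)}{A}$ ($H{\left(A \right)} = \frac{\left(A + 3\right) \left(A - 26\right)}{A} = \frac{\left(3 + A\right) \left(-26 + A\right)}{A} = \frac{\left(-26 + A\right) \left(3 + A\right)}{A}$)
$\left(D{\left(86 \right)} + k{\left(-167,-101 \right)}\right) \left(u + H{\left(397 \right)}\right) = \left(\frac{321}{86} + 591\right) \left(-37111 - \left(-374 + \frac{78}{397}\right)\right) = \left(321 \cdot \frac{1}{86} + 591\right) \left(-37111 - - \frac{148400}{397}\right) = \left(\frac{321}{86} + 591\right) \left(-37111 - - \frac{148400}{397}\right) = \frac{51147 \left(-37111 + \frac{148400}{397}\right)}{86} = \frac{51147}{86} \left(- \frac{14584667}{397}\right) = - \frac{745961963049}{34142}$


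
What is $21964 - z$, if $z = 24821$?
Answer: $-2857$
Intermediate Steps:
$21964 - z = 21964 - 24821 = -2857$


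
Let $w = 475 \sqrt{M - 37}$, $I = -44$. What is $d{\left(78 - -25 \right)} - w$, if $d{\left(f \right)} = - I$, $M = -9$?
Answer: $44 - 475 i \sqrt{46} \approx 44.0 - 3221.6 i$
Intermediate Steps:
$d{\left(f \right)} = 44$ ($d{\left(f \right)} = \left(-1\right) \left(-44\right) = 44$)
$w = 475 i \sqrt{46}$ ($w = 475 \sqrt{-9 - 37} = 475 \sqrt{-46} = 475 i \sqrt{46} \approx 3221.6 i$)
$d{\left(78 - -25 \right)} - w = 44 - 475 i \sqrt{46}$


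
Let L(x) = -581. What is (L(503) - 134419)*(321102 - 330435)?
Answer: 1259955000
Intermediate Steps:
(L(503) - 134419)*(321102 - 330435) = (-581 - 134419)*(321102 - 330435) = -135000*(-9333) = 1259955000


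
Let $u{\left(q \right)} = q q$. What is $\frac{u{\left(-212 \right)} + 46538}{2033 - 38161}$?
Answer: $- \frac{45741}{18064} \approx -2.5322$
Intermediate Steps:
$u{\left(q \right)} = q^{2}$
$\frac{u{\left(-212 \right)} + 46538}{2033 - 38161} = \frac{\left(-212\right)^{2} + 46538}{2033 - 38161} = \frac{44944 + 46538}{-36128} = 91482 \left(- \frac{1}{36128}\right) = - \frac{45741}{18064}$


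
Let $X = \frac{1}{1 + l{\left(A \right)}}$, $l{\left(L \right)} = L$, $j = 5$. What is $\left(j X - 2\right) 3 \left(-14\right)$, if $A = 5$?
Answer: $49$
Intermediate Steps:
$X = \frac{1}{6}$ ($X = \frac{1}{1 + 5} = \frac{1}{6} \approx 0.16667$)
$\left(j X - 2\right) 3 \left(-14\right) = \left(5 \cdot \frac{1}{6} - 2\right) 3 \left(-14\right) = \left(\frac{5}{6} - 2\right) 3 \left(-14\right) = \left(- \frac{7}{6}\right) 3 \left(-14\right) = \left(- \frac{7}{2}\right) \left(-14\right) = 49$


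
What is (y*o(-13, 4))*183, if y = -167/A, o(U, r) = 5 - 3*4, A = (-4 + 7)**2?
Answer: 71309/3 ≈ 23770.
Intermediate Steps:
A = 9 (A = 3**2 = 9)
o(U, r) = -7 (o(U, r) = 5 - 12 = -7)
y = -167/9 ≈ -18.556
(y*o(-13, 4))*183 = -167/9*(-7)*183 = (1169/9)*183 = 71309/3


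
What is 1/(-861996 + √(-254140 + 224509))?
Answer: -287332/247679044549 - I*√29631/743037133647 ≈ -1.1601e-6 - 2.3167e-10*I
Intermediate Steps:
1/(-861996 + √(-254140 + 224509)) = 1/(-861996 + √(-29631)) = 1/(-861996 + I*√29631)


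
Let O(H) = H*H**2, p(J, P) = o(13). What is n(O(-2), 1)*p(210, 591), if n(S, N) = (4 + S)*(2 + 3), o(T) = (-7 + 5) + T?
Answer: -220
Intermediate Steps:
o(T) = -2 + T
p(J, P) = 11 (p(J, P) = -2 + 13 = 11)
O(H) = H**3
n(S, N) = 20 + 5*S (n(S, N) = (4 + S)*5 = 20 + 5*S)
n(O(-2), 1)*p(210, 591) = (20 + 5*(-2)**3)*11 = (20 + 5*(-8))*11 = (20 - 40)*11 = -20*11 = -220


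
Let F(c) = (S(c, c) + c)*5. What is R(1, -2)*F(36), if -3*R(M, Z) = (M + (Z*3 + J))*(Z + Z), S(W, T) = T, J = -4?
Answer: -4320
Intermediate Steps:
R(M, Z) = -2*Z*(-4 + M + 3*Z)/3 (R(M, Z) = -(M + (Z*3 - 4))*(Z + Z)/3 = -(M + (3*Z - 4))*2*Z/3 = -(M + (-4 + 3*Z))*2*Z/3 = -(-4 + M + 3*Z)*2*Z/3 = -2*Z*(-4 + M + 3*Z)/3)
F(c) = 10*c (F(c) = (c + c)*5 = (2*c)*5 = 10*c)
R(1, -2)*F(36) = ((2/3)*(-2)*(4 - 1*1 - 3*(-2)))*(10*36) = ((2/3)*(-2)*(4 - 1 + 6))*360 = ((2/3)*(-2)*9)*360 = -12*360 = -4320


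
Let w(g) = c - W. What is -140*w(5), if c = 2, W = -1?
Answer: -420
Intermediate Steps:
w(g) = 3 (w(g) = 2 - 1*(-1) = 2 + 1 = 3)
-140*w(5) = -140*3 = -35*12 = -420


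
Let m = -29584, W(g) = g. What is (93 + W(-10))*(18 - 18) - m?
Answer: 29584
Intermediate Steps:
(93 + W(-10))*(18 - 18) - m = (93 - 10)*(18 - 18) - 1*(-29584) = 83*0 + 29584 = 0 + 29584 = 29584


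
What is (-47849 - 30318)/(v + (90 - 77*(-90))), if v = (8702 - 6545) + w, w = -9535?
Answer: 78167/358 ≈ 218.34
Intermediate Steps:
v = -7378 (v = (8702 - 6545) - 9535 = 2157 - 9535 = -7378)
(-47849 - 30318)/(v + (90 - 77*(-90))) = (-47849 - 30318)/(-7378 + (90 - 77*(-90))) = -78167/(-7378 + (90 + 6930)) = -78167/(-7378 + 7020) = -78167/(-358) = -78167*(-1/358) = 78167/358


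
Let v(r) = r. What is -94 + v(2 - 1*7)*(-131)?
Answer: 561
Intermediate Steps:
-94 + v(2 - 1*7)*(-131) = -94 + (2 - 1*7)*(-131) = -94 + (2 - 7)*(-131) = -94 - 5*(-131) = -94 + 655 = 561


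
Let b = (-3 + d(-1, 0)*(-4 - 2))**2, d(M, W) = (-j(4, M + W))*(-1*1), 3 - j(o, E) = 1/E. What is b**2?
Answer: 531441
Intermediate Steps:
j(o, E) = 3 - 1/E
d(M, W) = 3 - 1/(M + W) (d(M, W) = (-(3 - 1/(M + W)))*(-1*1) = (-3 + 1/(M + W))*(-1) = 3 - 1/(M + W))
b = 729 (b = (-3 + (3 - 1/(-1 + 0))*(-4 - 2))**2 = (-3 + (3 - 1/(-1))*(-6))**2 = (-3 + (3 - 1*(-1))*(-6))**2 = (-3 + (3 + 1)*(-6))**2 = (-3 + 4*(-6))**2 = (-3 - 24)**2 = (-27)**2 = 729)
b**2 = 729**2 = 531441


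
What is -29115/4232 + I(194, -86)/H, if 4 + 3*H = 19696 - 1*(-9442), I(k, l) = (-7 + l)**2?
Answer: -369214353/61647544 ≈ -5.9891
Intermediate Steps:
H = 29134/3 (H = -4/3 + (19696 - 1*(-9442))/3 = -4/3 + (19696 + 9442)/3 = -4/3 + (1/3)*29138 = -4/3 + 29138/3 = 29134/3 ≈ 9711.3)
-29115/4232 + I(194, -86)/H = -29115/4232 + (-7 - 86)**2/(29134/3) = -29115*1/4232 + (-93)**2*(3/29134) = -29115/4232 + 8649*(3/29134) = -29115/4232 + 25947/29134 = -369214353/61647544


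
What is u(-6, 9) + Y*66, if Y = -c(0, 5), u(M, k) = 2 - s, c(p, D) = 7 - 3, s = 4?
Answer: -266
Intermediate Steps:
c(p, D) = 4
u(M, k) = -2 (u(M, k) = 2 - 1*4 = 2 - 4 = -2)
Y = -4 (Y = -1*4 = -4)
u(-6, 9) + Y*66 = -2 - 4*66 = -2 - 264 = -266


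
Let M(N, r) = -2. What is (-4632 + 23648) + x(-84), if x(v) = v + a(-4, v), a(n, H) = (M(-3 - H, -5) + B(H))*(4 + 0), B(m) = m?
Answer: 18588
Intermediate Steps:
a(n, H) = -8 + 4*H (a(n, H) = (-2 + H)*(4 + 0) = (-2 + H)*4 = -8 + 4*H)
x(v) = -8 + 5*v (x(v) = v + (-8 + 4*v) = -8 + 5*v)
(-4632 + 23648) + x(-84) = (-4632 + 23648) + (-8 + 5*(-84)) = 19016 + (-8 - 420) = 19016 - 428 = 18588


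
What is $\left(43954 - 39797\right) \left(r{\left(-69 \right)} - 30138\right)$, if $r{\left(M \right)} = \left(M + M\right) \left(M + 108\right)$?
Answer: $-147656640$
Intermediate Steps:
$r{\left(M \right)} = 2 M \left(108 + M\right)$
$\left(43954 - 39797\right) \left(r{\left(-69 \right)} - 30138\right) = \left(43954 - 39797\right) \left(2 \left(-69\right) \left(108 - 69\right) - 30138\right) = 4157 \left(2 \left(-69\right) 39 - 30138\right) = 4157 \left(-5382 - 30138\right) = 4157 \left(-35520\right) = -147656640$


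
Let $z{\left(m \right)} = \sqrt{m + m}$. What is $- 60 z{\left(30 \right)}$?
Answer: $- 120 \sqrt{15} \approx -464.76$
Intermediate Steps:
$z{\left(m \right)} = \sqrt{2} \sqrt{m}$ ($z{\left(m \right)} = \sqrt{2 m} = \sqrt{2} \sqrt{m}$)
$- 60 z{\left(30 \right)} = - 60 \sqrt{2} \sqrt{30} = - 60 \cdot 2 \sqrt{15} = - 120 \sqrt{15}$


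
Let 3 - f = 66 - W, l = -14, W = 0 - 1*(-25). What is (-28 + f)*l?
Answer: 924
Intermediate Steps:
W = 25 (W = 0 + 25 = 25)
f = -38 (f = 3 - (66 - 1*25) = 3 - (66 - 25) = 3 - 1*41 = 3 - 41 = -38)
(-28 + f)*l = (-28 - 38)*(-14) = -66*(-14) = 924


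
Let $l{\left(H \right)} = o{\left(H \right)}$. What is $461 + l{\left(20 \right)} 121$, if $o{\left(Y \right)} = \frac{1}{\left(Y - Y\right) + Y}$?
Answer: $\frac{9341}{20} \approx 467.05$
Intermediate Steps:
$o{\left(Y \right)} = \frac{1}{Y}$ ($o{\left(Y \right)} = \frac{1}{0 + Y} = \frac{1}{Y}$)
$l{\left(H \right)} = \frac{1}{H}$
$461 + l{\left(20 \right)} 121 = 461 + \frac{1}{20} \cdot 121 = 461 + \frac{121}{20} = \frac{9341}{20}$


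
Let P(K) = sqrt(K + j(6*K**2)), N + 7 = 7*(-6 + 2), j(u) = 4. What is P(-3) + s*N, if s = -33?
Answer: 1156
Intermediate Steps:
N = -35 (N = -7 + 7*(-6 + 2) = -7 + 7*(-4) = -7 - 28 = -35)
P(K) = sqrt(4 + K) (P(K) = sqrt(K + 4) = sqrt(4 + K))
P(-3) + s*N = sqrt(4 - 3) - 33*(-35) = sqrt(1) + 1155 = 1 + 1155 = 1156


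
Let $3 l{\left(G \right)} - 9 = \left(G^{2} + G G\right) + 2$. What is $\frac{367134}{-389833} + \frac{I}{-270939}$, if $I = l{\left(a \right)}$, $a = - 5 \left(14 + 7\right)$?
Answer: $- \frac{307012862291}{316862889561} \approx -0.96891$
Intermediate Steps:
$a = -105$ ($a = \left(-5\right) 21 = -105$)
$l{\left(G \right)} = \frac{11}{3} + \frac{2 G^{2}}{3}$ ($l{\left(G \right)} = 3 + \frac{\left(G^{2} + G G\right) + 2}{3} = 3 + \frac{\left(G^{2} + G^{2}\right) + 2}{3} = 3 + \frac{2 G^{2} + 2}{3} = 3 + \frac{2 + 2 G^{2}}{3} = 3 + \left(\frac{2}{3} + \frac{2 G^{2}}{3}\right) = \frac{11}{3} + \frac{2 G^{2}}{3}$)
$I = \frac{22061}{3}$ ($I = \frac{11}{3} + \frac{2 \left(-105\right)^{2}}{3} = \frac{11}{3} + \frac{2}{3} \cdot 11025 = \frac{11}{3} + 7350 = \frac{22061}{3} \approx 7353.7$)
$\frac{367134}{-389833} + \frac{I}{-270939} = \frac{367134}{-389833} + \frac{22061}{3 \left(-270939\right)} = 367134 \left(- \frac{1}{389833}\right) + \frac{22061}{3} \left(- \frac{1}{270939}\right) = - \frac{367134}{389833} - \frac{22061}{812817} = - \frac{307012862291}{316862889561}$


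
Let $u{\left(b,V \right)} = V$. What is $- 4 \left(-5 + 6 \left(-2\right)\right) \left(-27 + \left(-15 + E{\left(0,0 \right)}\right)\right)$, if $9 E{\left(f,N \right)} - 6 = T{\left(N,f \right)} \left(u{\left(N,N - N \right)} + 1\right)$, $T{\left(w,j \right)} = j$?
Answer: $- \frac{8432}{3} \approx -2810.7$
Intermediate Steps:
$E{\left(f,N \right)} = \frac{2}{3} + \frac{f}{9}$ ($E{\left(f,N \right)} = \frac{2}{3} + \frac{f \left(\left(N - N\right) + 1\right)}{9} = \frac{2}{3} + \frac{f \left(0 + 1\right)}{9} = \frac{2}{3} + \frac{f 1}{9} = \frac{2}{3} + \frac{f}{9}$)
$- 4 \left(-5 + 6 \left(-2\right)\right) \left(-27 + \left(-15 + E{\left(0,0 \right)}\right)\right) = - 4 \left(-5 + 6 \left(-2\right)\right) \left(-27 + \left(-15 + \left(\frac{2}{3} + \frac{1}{9} \cdot 0\right)\right)\right) = - 4 \left(-5 - 12\right) \left(-27 + \left(-15 + \left(\frac{2}{3} + 0\right)\right)\right) = \left(-4\right) \left(-17\right) \left(-27 + \left(-15 + \frac{2}{3}\right)\right) = 68 \left(-27 - \frac{43}{3}\right) = 68 \left(- \frac{124}{3}\right) = - \frac{8432}{3}$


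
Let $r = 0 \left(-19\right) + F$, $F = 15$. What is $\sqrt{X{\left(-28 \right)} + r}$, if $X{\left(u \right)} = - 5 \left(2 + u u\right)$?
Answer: $3 i \sqrt{435} \approx 62.57 i$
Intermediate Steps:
$X{\left(u \right)} = -10 - 5 u^{2}$ ($X{\left(u \right)} = - 5 \left(2 + u^{2}\right) = -10 - 5 u^{2}$)
$r = 15$ ($r = 0 \left(-19\right) + 15 = 0 + 15 = 15$)
$\sqrt{X{\left(-28 \right)} + r} = \sqrt{\left(-10 - 5 \left(-28\right)^{2}\right) + 15} = \sqrt{\left(-10 - 3920\right) + 15} = \sqrt{-3930 + 15} = \sqrt{-3915} = 3 i \sqrt{435}$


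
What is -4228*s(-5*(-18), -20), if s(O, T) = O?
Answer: -380520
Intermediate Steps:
-4228*s(-5*(-18), -20) = -(-21140)*(-18) = -4228*90 = -380520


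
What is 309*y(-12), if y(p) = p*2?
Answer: -7416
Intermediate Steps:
y(p) = 2*p
309*y(-12) = 309*(2*(-12)) = 309*(-24) = -7416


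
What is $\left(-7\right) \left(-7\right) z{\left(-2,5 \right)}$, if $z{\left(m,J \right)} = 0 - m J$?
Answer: $490$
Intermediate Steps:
$z{\left(m,J \right)} = - J m$ ($z{\left(m,J \right)} = 0 - J m = - J m$)
$\left(-7\right) \left(-7\right) z{\left(-2,5 \right)} = \left(-7\right) \left(-7\right) \left(\left(-1\right) 5 \left(-2\right)\right) = 49 \cdot 10 = 490$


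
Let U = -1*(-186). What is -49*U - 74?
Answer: -9188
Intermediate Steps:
U = 186
-49*U - 74 = -49*186 - 74 = -9114 - 74 = -9188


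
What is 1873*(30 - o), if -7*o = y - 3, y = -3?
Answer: 382092/7 ≈ 54585.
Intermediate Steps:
o = 6/7 (o = -(-3 - 3)/7 = -1/7*(-6) = 6/7 ≈ 0.85714)
1873*(30 - o) = 1873*(30 - 6/7) = 1873*(204/7) = 382092/7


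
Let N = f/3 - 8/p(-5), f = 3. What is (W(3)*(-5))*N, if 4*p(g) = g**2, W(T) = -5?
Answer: -7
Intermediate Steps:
p(g) = g**2/4
N = -7/25 (N = 3/3 - 8/((1/4)*(-5)**2) = 3*(1/3) - 8/((1/4)*25) = 1 - 8/25/4 = 1 - 8*4/25 = 1 - 32/25 = -7/25 ≈ -0.28000)
(W(3)*(-5))*N = -5*(-5)*(-7/25) = 25*(-7/25) = -7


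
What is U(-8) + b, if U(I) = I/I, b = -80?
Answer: -79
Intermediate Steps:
U(I) = 1
U(-8) + b = 1 - 80 = -79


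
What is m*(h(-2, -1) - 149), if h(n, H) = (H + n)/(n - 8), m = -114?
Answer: 84759/5 ≈ 16952.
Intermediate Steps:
h(n, H) = (H + n)/(-8 + n)
m*(h(-2, -1) - 149) = -114*((-1 - 2)/(-8 - 2) - 149) = -114*(-3/(-10) - 149) = -114*(-1/10*(-3) - 149) = -114*(3/10 - 149) = -114*(-1487/10) = 84759/5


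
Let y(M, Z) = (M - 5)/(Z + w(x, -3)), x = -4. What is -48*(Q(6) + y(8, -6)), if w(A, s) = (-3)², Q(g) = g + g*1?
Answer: -624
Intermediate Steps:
Q(g) = 2*g (Q(g) = g + g = 2*g)
w(A, s) = 9
y(M, Z) = (-5 + M)/(9 + Z) (y(M, Z) = (M - 5)/(Z + 9) = (-5 + M)/(9 + Z))
-48*(Q(6) + y(8, -6)) = -48*(2*6 + (-5 + 8)/(9 - 6)) = -48*(12 + 3/3) = -48*(12 + (⅓)*3) = -48*(12 + 1) = -48*13 = -624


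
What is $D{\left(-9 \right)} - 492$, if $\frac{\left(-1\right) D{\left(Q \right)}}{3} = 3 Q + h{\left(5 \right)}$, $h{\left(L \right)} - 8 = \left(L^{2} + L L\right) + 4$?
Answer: $-597$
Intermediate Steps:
$h{\left(L \right)} = 12 + 2 L^{2}$ ($h{\left(L \right)} = 8 + \left(\left(L^{2} + L L\right) + 4\right) = 8 + \left(\left(L^{2} + L^{2}\right) + 4\right) = 8 + \left(2 L^{2} + 4\right) = 8 + \left(4 + 2 L^{2}\right) = 12 + 2 L^{2}$)
$D{\left(Q \right)} = -186 - 9 Q$ ($D{\left(Q \right)} = - 3 \left(3 Q + \left(12 + 2 \cdot 5^{2}\right)\right) = - 3 \left(3 Q + \left(12 + 2 \cdot 25\right)\right) = - 3 \left(3 Q + \left(12 + 50\right)\right) = - 3 \left(3 Q + 62\right) = - 3 \left(62 + 3 Q\right) = -186 - 9 Q$)
$D{\left(-9 \right)} - 492 = \left(-186 - -81\right) - 492 = \left(-186 + 81\right) - 492 = -105 - 492 = -597$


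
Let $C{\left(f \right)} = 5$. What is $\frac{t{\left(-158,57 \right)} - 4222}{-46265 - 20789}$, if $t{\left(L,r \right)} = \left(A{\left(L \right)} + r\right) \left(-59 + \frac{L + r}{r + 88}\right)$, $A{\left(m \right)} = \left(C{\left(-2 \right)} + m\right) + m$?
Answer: $- \frac{793217}{4861415} \approx -0.16317$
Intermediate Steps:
$A{\left(m \right)} = 5 + 2 m$ ($A{\left(m \right)} = \left(5 + m\right) + m = 5 + 2 m$)
$t{\left(L,r \right)} = \left(-59 + \frac{L + r}{88 + r}\right) \left(5 + r + 2 L\right)$ ($t{\left(L,r \right)} = \left(\left(5 + 2 L\right) + r\right) \left(-59 + \frac{L + r}{r + 88}\right) = \left(5 + r + 2 L\right) \left(-59 + \frac{L + r}{88 + r}\right) = \left(-59 + \frac{L + r}{88 + r}\right) \left(5 + r + 2 L\right)$)
$\frac{t{\left(-158,57 \right)} - 4222}{-46265 - 20789} = \frac{\frac{-25960 - -1639882 - 312474 - 58 \cdot 57^{2} + 2 \left(-158\right)^{2} - \left(-18170\right) 57}{88 + 57} - 4222}{-46265 - 20789} = \frac{\frac{-25960 + 1639882 - 312474 - 188442 + 2 \cdot 24964 + 1035690}{145} - 4222}{-67054} = \left(\frac{-25960 + 1639882 - 312474 - 188442 + 49928 + 1035690}{145} - 4222\right) \left(- \frac{1}{67054}\right) = \left(\frac{1}{145} \cdot 2198624 - 4222\right) \left(- \frac{1}{67054}\right) = \left(\frac{2198624}{145} - 4222\right) \left(- \frac{1}{67054}\right) = \frac{1586434}{145} \left(- \frac{1}{67054}\right) = - \frac{793217}{4861415}$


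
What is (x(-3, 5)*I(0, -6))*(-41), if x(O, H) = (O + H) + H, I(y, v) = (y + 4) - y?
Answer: -1148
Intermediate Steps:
I(y, v) = 4 (I(y, v) = (4 + y) - y = 4)
x(O, H) = O + 2*H (x(O, H) = (H + O) + H = O + 2*H)
(x(-3, 5)*I(0, -6))*(-41) = ((-3 + 2*5)*4)*(-41) = ((-3 + 10)*4)*(-41) = (7*4)*(-41) = 28*(-41) = -1148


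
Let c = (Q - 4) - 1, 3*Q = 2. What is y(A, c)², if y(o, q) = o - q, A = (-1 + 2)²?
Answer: 256/9 ≈ 28.444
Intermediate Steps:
Q = ⅔ (Q = (⅓)*2 = ⅔ ≈ 0.66667)
A = 1 (A = 1² = 1)
c = -13/3 (c = (⅔ - 4) - 1 = -10/3 - 1 = -13/3 ≈ -4.3333)
y(A, c)² = (1 - 1*(-13/3))² = (1 + 13/3)² = (16/3)² = 256/9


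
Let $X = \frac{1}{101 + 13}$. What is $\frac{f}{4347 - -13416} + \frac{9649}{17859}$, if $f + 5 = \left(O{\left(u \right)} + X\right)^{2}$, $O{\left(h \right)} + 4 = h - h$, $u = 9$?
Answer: $\frac{743329543969}{1374237834444} \approx 0.5409$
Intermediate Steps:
$O{\left(h \right)} = -4$ ($O{\left(h \right)} = -4 + \left(h - h\right) = -4 + 0 = -4$)
$X = \frac{1}{114} \approx 0.0087719$
$f = \frac{142045}{12996}$ ($f = -5 + \left(-4 + \frac{1}{114}\right)^{2} = -5 + \left(- \frac{455}{114}\right)^{2} = -5 + \frac{207025}{12996} = \frac{142045}{12996} \approx 10.93$)
$\frac{f}{4347 - -13416} + \frac{9649}{17859} = \frac{142045}{12996 \left(4347 - -13416\right)} + \frac{9649}{17859} = \frac{142045}{12996 \left(4347 + 13416\right)} + 9649 \cdot \frac{1}{17859} = \frac{142045}{12996 \cdot 17763} + \frac{9649}{17859} = \frac{142045}{12996} \cdot \frac{1}{17763} + \frac{9649}{17859} = \frac{142045}{230847948} + \frac{9649}{17859} = \frac{743329543969}{1374237834444}$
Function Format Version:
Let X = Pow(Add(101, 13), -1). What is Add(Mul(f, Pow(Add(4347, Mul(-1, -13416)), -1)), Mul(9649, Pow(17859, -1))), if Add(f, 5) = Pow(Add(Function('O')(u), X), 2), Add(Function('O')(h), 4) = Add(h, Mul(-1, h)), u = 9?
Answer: Rational(743329543969, 1374237834444) ≈ 0.54090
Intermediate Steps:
Function('O')(h) = -4 (Function('O')(h) = Add(-4, Add(h, Mul(-1, h))) = Add(-4, 0) = -4)
X = Rational(1, 114) (X = Pow(114, -1) = Rational(1, 114) ≈ 0.0087719)
f = Rational(142045, 12996) (f = Add(-5, Pow(Add(-4, Rational(1, 114)), 2)) = Add(-5, Pow(Rational(-455, 114), 2)) = Add(-5, Rational(207025, 12996)) = Rational(142045, 12996) ≈ 10.930)
Add(Mul(f, Pow(Add(4347, Mul(-1, -13416)), -1)), Mul(9649, Pow(17859, -1))) = Add(Mul(Rational(142045, 12996), Pow(Add(4347, Mul(-1, -13416)), -1)), Mul(9649, Pow(17859, -1))) = Add(Mul(Rational(142045, 12996), Pow(Add(4347, 13416), -1)), Mul(9649, Rational(1, 17859))) = Add(Mul(Rational(142045, 12996), Pow(17763, -1)), Rational(9649, 17859)) = Add(Mul(Rational(142045, 12996), Rational(1, 17763)), Rational(9649, 17859)) = Add(Rational(142045, 230847948), Rational(9649, 17859)) = Rational(743329543969, 1374237834444)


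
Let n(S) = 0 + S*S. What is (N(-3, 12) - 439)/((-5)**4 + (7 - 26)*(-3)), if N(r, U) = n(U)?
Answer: -295/682 ≈ -0.43255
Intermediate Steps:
n(S) = S**2 (n(S) = 0 + S**2 = S**2)
N(r, U) = U**2
(N(-3, 12) - 439)/((-5)**4 + (7 - 26)*(-3)) = (12**2 - 439)/((-5)**4 + (7 - 26)*(-3)) = (144 - 439)/(625 - 19*(-3)) = -295/(625 + 57) = -295/682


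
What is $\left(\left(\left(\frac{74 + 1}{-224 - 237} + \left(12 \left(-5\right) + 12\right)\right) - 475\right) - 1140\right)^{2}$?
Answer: $\frac{587856491524}{212521} \approx 2.7661 \cdot 10^{6}$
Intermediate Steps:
$\left(\left(\left(\frac{74 + 1}{-224 - 237} + \left(12 \left(-5\right) + 12\right)\right) - 475\right) - 1140\right)^{2} = \left(\left(\left(\frac{75}{-461} + \left(-60 + 12\right)\right) - 475\right) - 1140\right)^{2} = \left(\left(\left(75 \left(- \frac{1}{461}\right) - 48\right) - 475\right) - 1140\right)^{2} = \left(\left(\left(- \frac{75}{461} - 48\right) - 475\right) - 1140\right)^{2} = \left(\left(- \frac{22203}{461} - 475\right) - 1140\right)^{2} = \left(- \frac{241178}{461} - 1140\right)^{2} = \left(- \frac{766718}{461}\right)^{2} = \frac{587856491524}{212521}$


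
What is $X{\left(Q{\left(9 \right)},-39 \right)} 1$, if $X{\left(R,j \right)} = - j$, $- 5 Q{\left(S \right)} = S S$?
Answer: $39$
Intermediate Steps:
$Q{\left(S \right)} = - \frac{S^{2}}{5}$ ($Q{\left(S \right)} = - \frac{S S}{5} = - \frac{S^{2}}{5}$)
$X{\left(Q{\left(9 \right)},-39 \right)} 1 = \left(-1\right) \left(-39\right) 1 = 39 \cdot 1 = 39$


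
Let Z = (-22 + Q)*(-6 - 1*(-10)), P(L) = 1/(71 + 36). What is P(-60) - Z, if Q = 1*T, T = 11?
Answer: 4709/107 ≈ 44.009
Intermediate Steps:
P(L) = 1/107
Q = 11 (Q = 1*11 = 11)
Z = -44 (Z = (-22 + 11)*(-6 - 1*(-10)) = -11*(-6 + 10) = -11*4 = -44)
P(-60) - Z = 1/107 - 1*(-44) = 1/107 + 44 = 4709/107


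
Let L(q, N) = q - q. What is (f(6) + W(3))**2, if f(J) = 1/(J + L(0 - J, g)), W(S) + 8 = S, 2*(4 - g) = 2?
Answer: 841/36 ≈ 23.361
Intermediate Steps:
g = 3 (g = 4 - 1/2*2 = 4 - 1 = 3)
L(q, N) = 0
W(S) = -8 + S
f(J) = 1/J (f(J) = 1/(J + 0) = 1/J)
(f(6) + W(3))**2 = (1/6 + (-8 + 3))**2 = (1/6 - 5)**2 = (-29/6)**2 = 841/36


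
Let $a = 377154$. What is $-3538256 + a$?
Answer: $-3161102$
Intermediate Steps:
$-3538256 + a = -3538256 + 377154 = -3161102$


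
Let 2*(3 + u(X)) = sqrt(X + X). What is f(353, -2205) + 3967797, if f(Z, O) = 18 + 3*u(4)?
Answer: 3967806 + 3*sqrt(2) ≈ 3.9678e+6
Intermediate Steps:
u(X) = -3 + sqrt(2)*sqrt(X)/2 (u(X) = -3 + sqrt(X + X)/2 = -3 + sqrt(2*X)/2 = -3 + (sqrt(2)*sqrt(X))/2 = -3 + sqrt(2)*sqrt(X)/2)
f(Z, O) = 9 + 3*sqrt(2) (f(Z, O) = 18 + 3*(-3 + sqrt(2)*sqrt(4)/2) = 18 + 3*(-3 + (1/2)*sqrt(2)*2) = 18 + 3*(-3 + sqrt(2)) = 18 + (-9 + 3*sqrt(2)) = 9 + 3*sqrt(2))
f(353, -2205) + 3967797 = (9 + 3*sqrt(2)) + 3967797 = 3967806 + 3*sqrt(2)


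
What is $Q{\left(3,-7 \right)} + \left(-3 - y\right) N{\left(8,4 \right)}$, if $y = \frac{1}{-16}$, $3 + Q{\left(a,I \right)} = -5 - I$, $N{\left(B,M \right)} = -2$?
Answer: $\frac{39}{8} \approx 4.875$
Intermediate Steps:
$Q{\left(a,I \right)} = -8 - I$ ($Q{\left(a,I \right)} = -3 - \left(5 + I\right) = -8 - I$)
$y = - \frac{1}{16} \approx -0.0625$
$Q{\left(3,-7 \right)} + \left(-3 - y\right) N{\left(8,4 \right)} = \left(-8 - -7\right) + \left(-3 - - \frac{1}{16}\right) \left(-2\right) = \left(-8 + 7\right) + \left(-3 + \frac{1}{16}\right) \left(-2\right) = -1 - - \frac{47}{8} = -1 + \frac{47}{8} = \frac{39}{8}$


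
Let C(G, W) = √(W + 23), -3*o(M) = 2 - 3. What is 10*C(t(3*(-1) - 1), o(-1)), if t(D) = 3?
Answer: 10*√210/3 ≈ 48.305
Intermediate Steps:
o(M) = ⅓ (o(M) = -(2 - 3)/3 = -⅓*(-1) = ⅓)
C(G, W) = √(23 + W)
10*C(t(3*(-1) - 1), o(-1)) = 10*√(23 + ⅓) = 10*√(70/3) = 10*(√210/3) = 10*√210/3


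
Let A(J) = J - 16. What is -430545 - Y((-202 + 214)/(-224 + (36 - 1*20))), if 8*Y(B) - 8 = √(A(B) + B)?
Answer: -430546 - I*√10894/208 ≈ -4.3055e+5 - 0.5018*I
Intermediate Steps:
A(J) = -16 + J
Y(B) = 1 + √(-16 + 2*B)/8 (Y(B) = 1 + √((-16 + B) + B)/8 = 1 + √(-16 + 2*B)/8)
-430545 - Y((-202 + 214)/(-224 + (36 - 1*20))) = -430545 - (1 + √(-16 + 2*((-202 + 214)/(-224 + (36 - 1*20))))/8) = -430545 - (1 + √(-16 + 2*(12/(-224 + (36 - 20))))/8) = -430545 - (1 + √(-16 + 2*(12/(-224 + 16)))/8) = -430545 - (1 + √(-16 + 2*(12/(-208)))/8) = -430545 - (1 + √(-16 + 2*(12*(-1/208)))/8) = -430545 - (1 + √(-16 + 2*(-3/52))/8) = -430545 - (1 + √(-16 - 3/26)/8) = -430545 - (1 + √(-419/26)/8) = -430545 - (1 + (I*√10894/26)/8) = -430545 - (1 + I*√10894/208) = -430545 + (-1 - I*√10894/208) = -430546 - I*√10894/208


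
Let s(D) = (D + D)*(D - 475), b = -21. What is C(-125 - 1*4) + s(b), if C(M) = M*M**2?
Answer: -2125857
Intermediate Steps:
C(M) = M**3
s(D) = 2*D*(-475 + D) (s(D) = (2*D)*(-475 + D) = 2*D*(-475 + D))
C(-125 - 1*4) + s(b) = (-125 - 1*4)**3 + 2*(-21)*(-475 - 21) = (-125 - 4)**3 + 2*(-21)*(-496) = (-129)**3 + 20832 = -2146689 + 20832 = -2125857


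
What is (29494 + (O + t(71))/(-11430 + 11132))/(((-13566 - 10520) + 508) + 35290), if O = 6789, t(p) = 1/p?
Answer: 19486001/7743828 ≈ 2.5163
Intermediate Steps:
(29494 + (O + t(71))/(-11430 + 11132))/(((-13566 - 10520) + 508) + 35290) = (29494 + (6789 + 1/71)/(-11430 + 11132))/(((-13566 - 10520) + 508) + 35290) = (29494 + (6789 + 1/71)/(-298))/((-24086 + 508) + 35290) = (29494 + (482020/71)*(-1/298))/(-23578 + 35290) = (29494 - 241010/10579)/11712 = (311776016/10579)*(1/11712) = 19486001/7743828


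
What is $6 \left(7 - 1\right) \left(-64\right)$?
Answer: $-2304$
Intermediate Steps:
$6 \left(7 - 1\right) \left(-64\right) = 6 \cdot 6 \left(-64\right) = 36 \left(-64\right) = -2304$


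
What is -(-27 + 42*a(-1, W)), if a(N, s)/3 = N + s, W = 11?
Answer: -1233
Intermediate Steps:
a(N, s) = 3*N + 3*s (a(N, s) = 3*(N + s) = 3*N + 3*s)
-(-27 + 42*a(-1, W)) = -(-27 + 42*(3*(-1) + 3*11)) = -(-27 + 42*(-3 + 33)) = -(-27 + 42*30) = -(-27 + 1260) = -1*1233 = -1233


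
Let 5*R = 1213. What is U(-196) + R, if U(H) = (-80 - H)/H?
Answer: 59292/245 ≈ 242.01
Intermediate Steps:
R = 1213/5 (R = (⅕)*1213 = 1213/5 ≈ 242.60)
U(H) = (-80 - H)/H
U(-196) + R = (-80 - 1*(-196))/(-196) + 1213/5 = -(-80 + 196)/196 + 1213/5 = -1/196*116 + 1213/5 = -29/49 + 1213/5 = 59292/245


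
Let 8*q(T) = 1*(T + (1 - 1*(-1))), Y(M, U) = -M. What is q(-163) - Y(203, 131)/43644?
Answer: -1756265/87288 ≈ -20.120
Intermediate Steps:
q(T) = ¼ + T/8 (q(T) = (1*(T + (1 - 1*(-1))))/8 = (1*(T + (1 + 1)))/8 = (1*(T + 2))/8 = (1*(2 + T))/8 = (2 + T)/8 = ¼ + T/8)
q(-163) - Y(203, 131)/43644 = (¼ + (⅛)*(-163)) - (-1*203)/43644 = (¼ - 163/8) - (-203)/43644 = -161/8 - 1*(-203/43644) = -161/8 + 203/43644 = -1756265/87288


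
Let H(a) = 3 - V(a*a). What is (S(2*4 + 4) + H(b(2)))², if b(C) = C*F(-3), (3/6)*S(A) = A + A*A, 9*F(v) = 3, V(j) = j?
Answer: 8014561/81 ≈ 98945.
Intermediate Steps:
F(v) = ⅓ (F(v) = (⅑)*3 = ⅓)
S(A) = 2*A + 2*A² (S(A) = 2*(A + A*A) = 2*(A + A²) = 2*A + 2*A²)
b(C) = C/3 (b(C) = C*(⅓) = C/3)
H(a) = 3 - a² (H(a) = 3 - a*a = 3 - a²)
(S(2*4 + 4) + H(b(2)))² = (2*(2*4 + 4)*(1 + (2*4 + 4)) + (3 - ((⅓)*2)²))² = (2*(8 + 4)*(1 + (8 + 4)) + (3 - (⅔)²))² = (2*12*(1 + 12) + (3 - 1*4/9))² = (2*12*13 + (3 - 4/9))² = (312 + 23/9)² = (2831/9)² = 8014561/81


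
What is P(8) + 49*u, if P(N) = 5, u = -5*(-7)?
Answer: 1720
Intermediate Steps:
u = 35
P(8) + 49*u = 5 + 49*35 = 5 + 1715 = 1720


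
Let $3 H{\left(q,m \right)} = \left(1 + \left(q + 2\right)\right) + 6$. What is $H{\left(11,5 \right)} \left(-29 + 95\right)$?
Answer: $440$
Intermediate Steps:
$H{\left(q,m \right)} = 3 + \frac{q}{3}$ ($H{\left(q,m \right)} = \frac{\left(1 + \left(q + 2\right)\right) + 6}{3} = \frac{\left(1 + \left(2 + q\right)\right) + 6}{3} = \frac{\left(3 + q\right) + 6}{3} = \frac{9 + q}{3} = 3 + \frac{q}{3}$)
$H{\left(11,5 \right)} \left(-29 + 95\right) = \left(3 + \frac{1}{3} \cdot 11\right) \left(-29 + 95\right) = \left(3 + \frac{11}{3}\right) 66 = \frac{20}{3} \cdot 66 = 440$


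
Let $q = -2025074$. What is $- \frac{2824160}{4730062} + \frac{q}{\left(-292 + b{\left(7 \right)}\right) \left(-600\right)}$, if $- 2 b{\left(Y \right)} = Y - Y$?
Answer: $- \frac{2518379601647}{207176715600} \approx -12.156$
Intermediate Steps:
$b{\left(Y \right)} = 0$ ($b{\left(Y \right)} = - \frac{Y - Y}{2} = \left(- \frac{1}{2}\right) 0 = 0$)
$- \frac{2824160}{4730062} + \frac{q}{\left(-292 + b{\left(7 \right)}\right) \left(-600\right)} = - \frac{2824160}{4730062} - \frac{2025074}{\left(-292 + 0\right) \left(-600\right)} = \left(-2824160\right) \frac{1}{4730062} - \frac{2025074}{\left(-292\right) \left(-600\right)} = - \frac{1412080}{2365031} - \frac{2025074}{175200} = - \frac{1412080}{2365031} - \frac{1012537}{87600} = - \frac{2518379601647}{207176715600}$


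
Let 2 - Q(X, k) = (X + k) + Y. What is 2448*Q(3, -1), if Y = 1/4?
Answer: -612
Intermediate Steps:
Y = 1/4 ≈ 0.25000
Q(X, k) = 7/4 - X - k (Q(X, k) = 2 - ((X + k) + 1/4) = 2 - (1/4 + X + k) = 2 + (-1/4 - X - k) = 7/4 - X - k)
2448*Q(3, -1) = 2448*(7/4 - 1*3 - 1*(-1)) = 2448*(7/4 - 3 + 1) = 2448*(-1/4) = -612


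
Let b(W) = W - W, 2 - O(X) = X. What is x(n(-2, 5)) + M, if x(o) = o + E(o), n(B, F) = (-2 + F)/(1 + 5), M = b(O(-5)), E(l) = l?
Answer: 1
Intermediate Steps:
O(X) = 2 - X
b(W) = 0
M = 0
n(B, F) = -⅓ + F/6 (n(B, F) = (-2 + F)/6 = (-2 + F)*(⅙) = -⅓ + F/6)
x(o) = 2*o (x(o) = o + o = 2*o)
x(n(-2, 5)) + M = 2*(-⅓ + (⅙)*5) + 0 = 2*(-⅓ + ⅚) + 0 = 2*(½) + 0 = 1 + 0 = 1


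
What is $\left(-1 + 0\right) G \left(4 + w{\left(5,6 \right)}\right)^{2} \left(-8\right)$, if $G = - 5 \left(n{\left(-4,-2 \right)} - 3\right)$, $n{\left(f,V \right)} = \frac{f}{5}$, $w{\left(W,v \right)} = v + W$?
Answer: $34200$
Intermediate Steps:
$w{\left(W,v \right)} = W + v$
$n{\left(f,V \right)} = \frac{f}{5}$ ($n{\left(f,V \right)} = f \frac{1}{5} = \frac{f}{5}$)
$G = 19$ ($G = - 5 \left(\frac{1}{5} \left(-4\right) - 3\right) = - 5 \left(- \frac{4}{5} - 3\right) = \left(-5\right) \left(- \frac{19}{5}\right) = 19$)
$\left(-1 + 0\right) G \left(4 + w{\left(5,6 \right)}\right)^{2} \left(-8\right) = \left(-1 + 0\right) 19 \left(4 + \left(5 + 6\right)\right)^{2} \left(-8\right) = \left(-1\right) 19 \left(4 + 11\right)^{2} \left(-8\right) = - 19 \cdot 15^{2} \left(-8\right) = \left(-19\right) 225 \left(-8\right) = \left(-4275\right) \left(-8\right) = 34200$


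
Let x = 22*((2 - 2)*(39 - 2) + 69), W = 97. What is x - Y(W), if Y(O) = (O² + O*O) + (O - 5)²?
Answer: -25764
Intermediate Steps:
Y(O) = (-5 + O)² + 2*O² (Y(O) = (O² + O²) + (-5 + O)² = 2*O² + (-5 + O)² = (-5 + O)² + 2*O²)
x = 1518 (x = 22*(0*37 + 69) = 22*(0 + 69) = 22*69 = 1518)
x - Y(W) = 1518 - ((-5 + 97)² + 2*97²) = 1518 - (92² + 2*9409) = 1518 - (8464 + 18818) = 1518 - 1*27282 = 1518 - 27282 = -25764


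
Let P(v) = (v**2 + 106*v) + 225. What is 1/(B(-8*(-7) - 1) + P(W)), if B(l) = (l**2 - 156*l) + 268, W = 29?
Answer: -1/1147 ≈ -0.00087184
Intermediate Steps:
B(l) = 268 + l**2 - 156*l
P(v) = 225 + v**2 + 106*v
1/(B(-8*(-7) - 1) + P(W)) = 1/((268 + (-8*(-7) - 1)**2 - 156*(-8*(-7) - 1)) + (225 + 29**2 + 106*29)) = 1/((268 + (56 - 1)**2 - 156*(56 - 1)) + (225 + 841 + 3074)) = 1/((268 + 55**2 - 156*55) + 4140) = 1/((268 + 3025 - 8580) + 4140) = 1/(-5287 + 4140) = 1/(-1147) = -1/1147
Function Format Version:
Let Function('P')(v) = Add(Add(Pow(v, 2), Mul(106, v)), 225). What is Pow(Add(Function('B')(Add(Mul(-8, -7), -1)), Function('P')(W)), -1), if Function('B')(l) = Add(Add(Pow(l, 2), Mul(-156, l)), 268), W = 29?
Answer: Rational(-1, 1147) ≈ -0.00087184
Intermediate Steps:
Function('B')(l) = Add(268, Pow(l, 2), Mul(-156, l))
Function('P')(v) = Add(225, Pow(v, 2), Mul(106, v))
Pow(Add(Function('B')(Add(Mul(-8, -7), -1)), Function('P')(W)), -1) = Pow(Add(Add(268, Pow(Add(Mul(-8, -7), -1), 2), Mul(-156, Add(Mul(-8, -7), -1))), Add(225, Pow(29, 2), Mul(106, 29))), -1) = Pow(Add(Add(268, Pow(Add(56, -1), 2), Mul(-156, Add(56, -1))), Add(225, 841, 3074)), -1) = Pow(Add(Add(268, Pow(55, 2), Mul(-156, 55)), 4140), -1) = Pow(Add(Add(268, 3025, -8580), 4140), -1) = Pow(Add(-5287, 4140), -1) = Pow(-1147, -1) = Rational(-1, 1147)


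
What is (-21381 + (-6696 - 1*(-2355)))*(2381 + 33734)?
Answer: -928950030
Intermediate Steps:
(-21381 + (-6696 - 1*(-2355)))*(2381 + 33734) = (-21381 + (-6696 + 2355))*36115 = (-21381 - 4341)*36115 = -25722*36115 = -928950030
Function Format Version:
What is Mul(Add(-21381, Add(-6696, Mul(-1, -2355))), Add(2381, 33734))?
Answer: -928950030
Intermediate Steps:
Mul(Add(-21381, Add(-6696, Mul(-1, -2355))), Add(2381, 33734)) = Mul(Add(-21381, Add(-6696, 2355)), 36115) = Mul(Add(-21381, -4341), 36115) = Mul(-25722, 36115) = -928950030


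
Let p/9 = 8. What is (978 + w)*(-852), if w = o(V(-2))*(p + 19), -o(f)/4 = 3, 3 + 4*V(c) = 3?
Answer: 97128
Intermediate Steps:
p = 72 (p = 9*8 = 72)
V(c) = 0 (V(c) = -¾ + (¼)*3 = -¾ + ¾ = 0)
o(f) = -12 (o(f) = -4*3 = -12)
w = -1092 (w = -12*(72 + 19) = -12*91 = -1092)
(978 + w)*(-852) = (978 - 1092)*(-852) = -114*(-852) = 97128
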